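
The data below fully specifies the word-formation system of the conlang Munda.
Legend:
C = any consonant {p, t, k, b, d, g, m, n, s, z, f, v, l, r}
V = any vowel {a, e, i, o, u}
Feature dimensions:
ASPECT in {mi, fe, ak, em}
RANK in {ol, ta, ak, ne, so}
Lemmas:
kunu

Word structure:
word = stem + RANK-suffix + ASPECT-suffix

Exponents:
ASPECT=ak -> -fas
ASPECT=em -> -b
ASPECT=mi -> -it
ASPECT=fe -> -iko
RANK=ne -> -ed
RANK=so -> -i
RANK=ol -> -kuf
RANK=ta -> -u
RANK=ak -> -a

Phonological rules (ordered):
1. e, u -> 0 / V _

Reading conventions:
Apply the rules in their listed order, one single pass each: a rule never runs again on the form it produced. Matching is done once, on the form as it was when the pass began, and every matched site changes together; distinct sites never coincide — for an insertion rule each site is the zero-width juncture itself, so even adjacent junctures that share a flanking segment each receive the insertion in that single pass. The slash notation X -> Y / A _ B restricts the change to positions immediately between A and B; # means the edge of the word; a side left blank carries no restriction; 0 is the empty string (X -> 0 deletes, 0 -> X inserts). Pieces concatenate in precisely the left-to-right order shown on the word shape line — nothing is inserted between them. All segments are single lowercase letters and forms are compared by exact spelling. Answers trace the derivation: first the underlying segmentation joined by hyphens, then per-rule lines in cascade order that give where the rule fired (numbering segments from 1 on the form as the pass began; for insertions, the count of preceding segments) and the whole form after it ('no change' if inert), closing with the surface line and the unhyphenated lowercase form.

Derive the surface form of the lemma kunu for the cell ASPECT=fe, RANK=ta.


underlying: kunu-u-iko
1. e, u -> 0 / V _: fires at position(s) 5: kunuiko
surface: kunuiko


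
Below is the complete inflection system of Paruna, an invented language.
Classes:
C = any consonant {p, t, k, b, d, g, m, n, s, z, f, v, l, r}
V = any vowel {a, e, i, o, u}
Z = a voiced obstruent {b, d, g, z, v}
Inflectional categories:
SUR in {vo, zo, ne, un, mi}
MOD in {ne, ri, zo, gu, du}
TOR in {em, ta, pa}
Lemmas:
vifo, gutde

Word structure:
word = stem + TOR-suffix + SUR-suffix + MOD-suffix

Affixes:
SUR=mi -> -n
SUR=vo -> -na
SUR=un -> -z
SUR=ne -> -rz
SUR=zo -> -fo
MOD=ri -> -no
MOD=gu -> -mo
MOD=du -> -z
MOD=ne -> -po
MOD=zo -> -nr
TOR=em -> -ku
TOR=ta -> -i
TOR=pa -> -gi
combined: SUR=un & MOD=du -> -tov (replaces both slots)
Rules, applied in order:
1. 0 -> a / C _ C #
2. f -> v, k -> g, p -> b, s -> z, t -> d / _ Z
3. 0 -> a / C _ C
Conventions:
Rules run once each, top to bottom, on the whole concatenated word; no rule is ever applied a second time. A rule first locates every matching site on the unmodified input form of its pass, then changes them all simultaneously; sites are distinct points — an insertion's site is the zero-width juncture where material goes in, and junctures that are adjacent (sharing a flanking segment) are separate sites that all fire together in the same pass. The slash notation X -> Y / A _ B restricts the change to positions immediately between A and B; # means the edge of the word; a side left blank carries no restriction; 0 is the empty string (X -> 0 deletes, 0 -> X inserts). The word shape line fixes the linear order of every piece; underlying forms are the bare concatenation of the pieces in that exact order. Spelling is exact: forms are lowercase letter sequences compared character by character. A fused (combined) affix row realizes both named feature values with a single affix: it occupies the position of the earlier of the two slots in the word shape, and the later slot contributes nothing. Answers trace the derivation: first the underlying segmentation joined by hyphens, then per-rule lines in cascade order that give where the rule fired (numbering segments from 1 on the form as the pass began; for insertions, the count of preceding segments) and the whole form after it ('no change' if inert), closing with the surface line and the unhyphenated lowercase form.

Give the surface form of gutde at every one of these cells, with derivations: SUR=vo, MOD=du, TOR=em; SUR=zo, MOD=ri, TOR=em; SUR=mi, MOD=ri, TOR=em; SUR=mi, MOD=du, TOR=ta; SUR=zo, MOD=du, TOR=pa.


cell SUR=vo, MOD=du, TOR=em:
underlying: gutde-ku-na-z
1. 0 -> a / C _ C #: no change
2. f -> v, k -> g, p -> b, s -> z, t -> d / _ Z: fires at position(s) 3: guddekunaz
3. 0 -> a / C _ C: inserts after position(s) 3: gudadekunaz
surface: gudadekunaz

cell SUR=zo, MOD=ri, TOR=em:
underlying: gutde-ku-fo-no
1. 0 -> a / C _ C #: no change
2. f -> v, k -> g, p -> b, s -> z, t -> d / _ Z: fires at position(s) 3: guddekufono
3. 0 -> a / C _ C: inserts after position(s) 3: gudadekufono
surface: gudadekufono

cell SUR=mi, MOD=ri, TOR=em:
underlying: gutde-ku-n-no
1. 0 -> a / C _ C #: no change
2. f -> v, k -> g, p -> b, s -> z, t -> d / _ Z: fires at position(s) 3: guddekunno
3. 0 -> a / C _ C: inserts after position(s) 3, 8: gudadekunano
surface: gudadekunano

cell SUR=mi, MOD=du, TOR=ta:
underlying: gutde-i-n-z
1. 0 -> a / C _ C #: inserts after position(s) 7: gutdeinaz
2. f -> v, k -> g, p -> b, s -> z, t -> d / _ Z: fires at position(s) 3: guddeinaz
3. 0 -> a / C _ C: inserts after position(s) 3: gudadeinaz
surface: gudadeinaz

cell SUR=zo, MOD=du, TOR=pa:
underlying: gutde-gi-fo-z
1. 0 -> a / C _ C #: no change
2. f -> v, k -> g, p -> b, s -> z, t -> d / _ Z: fires at position(s) 3: guddegifoz
3. 0 -> a / C _ C: inserts after position(s) 3: gudadegifoz
surface: gudadegifoz


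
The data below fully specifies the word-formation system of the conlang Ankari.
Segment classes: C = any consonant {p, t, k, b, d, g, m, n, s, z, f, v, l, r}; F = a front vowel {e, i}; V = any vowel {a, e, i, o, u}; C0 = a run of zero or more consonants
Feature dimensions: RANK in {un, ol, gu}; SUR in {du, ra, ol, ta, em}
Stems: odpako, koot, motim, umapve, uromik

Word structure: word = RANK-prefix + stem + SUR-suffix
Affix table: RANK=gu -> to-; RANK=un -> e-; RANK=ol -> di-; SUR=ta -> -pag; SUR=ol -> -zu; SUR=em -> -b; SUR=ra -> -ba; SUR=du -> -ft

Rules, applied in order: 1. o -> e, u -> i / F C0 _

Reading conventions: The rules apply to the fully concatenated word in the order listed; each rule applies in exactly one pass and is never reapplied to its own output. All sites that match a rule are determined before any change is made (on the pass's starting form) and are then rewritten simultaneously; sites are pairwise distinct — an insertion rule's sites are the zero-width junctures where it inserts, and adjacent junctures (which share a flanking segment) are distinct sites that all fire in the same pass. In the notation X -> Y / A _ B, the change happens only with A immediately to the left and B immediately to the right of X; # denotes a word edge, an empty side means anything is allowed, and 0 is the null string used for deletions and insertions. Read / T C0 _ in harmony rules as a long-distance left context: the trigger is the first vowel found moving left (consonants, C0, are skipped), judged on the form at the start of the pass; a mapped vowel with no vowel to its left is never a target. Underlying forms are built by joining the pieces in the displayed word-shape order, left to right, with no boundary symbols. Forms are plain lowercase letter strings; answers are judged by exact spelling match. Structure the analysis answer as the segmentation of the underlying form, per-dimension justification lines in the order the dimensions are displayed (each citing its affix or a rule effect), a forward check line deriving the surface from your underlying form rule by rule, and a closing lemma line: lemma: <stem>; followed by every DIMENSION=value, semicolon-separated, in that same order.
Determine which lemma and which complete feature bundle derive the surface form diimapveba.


underlying: di-umapve-ba
RANK=ol - signalled by the affix di-
SUR=ra - signalled by the affix -ba
check: diumapveba -> diimapveba
lemma: umapve; RANK=ol; SUR=ra


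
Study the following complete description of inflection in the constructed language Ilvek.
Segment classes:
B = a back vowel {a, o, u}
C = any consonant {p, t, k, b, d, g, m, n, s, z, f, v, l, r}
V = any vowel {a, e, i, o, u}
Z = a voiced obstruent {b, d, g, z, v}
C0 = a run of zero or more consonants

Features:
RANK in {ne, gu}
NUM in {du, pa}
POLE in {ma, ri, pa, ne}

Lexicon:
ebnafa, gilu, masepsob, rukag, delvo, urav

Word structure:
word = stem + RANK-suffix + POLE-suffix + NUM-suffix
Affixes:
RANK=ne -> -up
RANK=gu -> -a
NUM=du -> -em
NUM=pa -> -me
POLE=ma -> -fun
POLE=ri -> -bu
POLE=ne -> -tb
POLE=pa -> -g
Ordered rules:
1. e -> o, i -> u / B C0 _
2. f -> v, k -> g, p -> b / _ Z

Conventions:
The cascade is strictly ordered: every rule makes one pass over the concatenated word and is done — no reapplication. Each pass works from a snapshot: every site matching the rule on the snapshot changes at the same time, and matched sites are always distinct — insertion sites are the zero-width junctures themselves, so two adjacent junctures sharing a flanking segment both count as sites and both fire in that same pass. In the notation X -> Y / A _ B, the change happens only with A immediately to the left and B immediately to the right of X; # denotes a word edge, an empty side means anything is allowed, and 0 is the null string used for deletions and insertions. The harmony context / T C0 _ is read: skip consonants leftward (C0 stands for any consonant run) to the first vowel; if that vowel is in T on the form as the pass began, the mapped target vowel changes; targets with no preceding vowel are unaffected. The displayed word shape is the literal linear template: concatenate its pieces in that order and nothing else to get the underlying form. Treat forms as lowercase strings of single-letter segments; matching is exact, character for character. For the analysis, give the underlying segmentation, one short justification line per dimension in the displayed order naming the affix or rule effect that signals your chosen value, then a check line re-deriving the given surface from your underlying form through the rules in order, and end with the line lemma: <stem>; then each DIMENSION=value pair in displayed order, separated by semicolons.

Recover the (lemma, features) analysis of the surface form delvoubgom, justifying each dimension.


underlying: delvo-up-g-em
RANK=ne - signalled by the affix -up
NUM=du - signalled by the affix -em
POLE=pa - signalled by the affix -g
check: delvoupgem -> delvoupgom -> delvoubgom
lemma: delvo; RANK=ne; NUM=du; POLE=pa


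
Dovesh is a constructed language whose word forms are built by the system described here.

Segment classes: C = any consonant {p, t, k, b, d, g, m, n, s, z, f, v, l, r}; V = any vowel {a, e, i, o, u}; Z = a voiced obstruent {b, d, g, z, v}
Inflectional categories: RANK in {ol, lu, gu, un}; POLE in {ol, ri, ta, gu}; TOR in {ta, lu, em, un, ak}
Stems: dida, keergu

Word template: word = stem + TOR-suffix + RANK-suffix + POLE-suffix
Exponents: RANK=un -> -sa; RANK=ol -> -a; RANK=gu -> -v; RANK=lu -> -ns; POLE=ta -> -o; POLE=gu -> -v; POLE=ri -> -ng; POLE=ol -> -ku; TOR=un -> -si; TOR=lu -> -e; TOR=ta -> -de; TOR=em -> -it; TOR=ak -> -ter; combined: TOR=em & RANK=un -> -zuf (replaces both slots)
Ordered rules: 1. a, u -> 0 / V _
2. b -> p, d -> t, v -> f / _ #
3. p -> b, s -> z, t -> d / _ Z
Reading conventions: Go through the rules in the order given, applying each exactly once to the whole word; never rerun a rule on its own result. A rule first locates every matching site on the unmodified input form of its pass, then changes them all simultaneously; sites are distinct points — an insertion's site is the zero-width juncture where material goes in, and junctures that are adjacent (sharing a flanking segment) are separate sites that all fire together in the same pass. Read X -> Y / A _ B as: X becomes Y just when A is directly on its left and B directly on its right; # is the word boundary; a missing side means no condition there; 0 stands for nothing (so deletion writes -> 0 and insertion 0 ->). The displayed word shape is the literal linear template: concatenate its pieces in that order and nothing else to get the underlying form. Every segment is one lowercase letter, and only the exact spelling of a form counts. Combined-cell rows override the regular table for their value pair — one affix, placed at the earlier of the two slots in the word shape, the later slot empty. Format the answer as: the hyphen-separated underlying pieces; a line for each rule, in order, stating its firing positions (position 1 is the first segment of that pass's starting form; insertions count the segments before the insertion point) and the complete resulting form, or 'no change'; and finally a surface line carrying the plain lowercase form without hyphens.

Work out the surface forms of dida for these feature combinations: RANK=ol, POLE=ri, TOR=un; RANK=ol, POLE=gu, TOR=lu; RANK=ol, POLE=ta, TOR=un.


cell RANK=ol, POLE=ri, TOR=un:
underlying: dida-si-a-ng
1. a, u -> 0 / V _: fires at position(s) 7: didasing
2. b -> p, d -> t, v -> f / _ #: no change
3. p -> b, s -> z, t -> d / _ Z: no change
surface: didasing

cell RANK=ol, POLE=gu, TOR=lu:
underlying: dida-e-a-v
1. a, u -> 0 / V _: fires at position(s) 6: didaev
2. b -> p, d -> t, v -> f / _ #: fires at position(s) 6: didaef
3. p -> b, s -> z, t -> d / _ Z: no change
surface: didaef

cell RANK=ol, POLE=ta, TOR=un:
underlying: dida-si-a-o
1. a, u -> 0 / V _: fires at position(s) 7: didasio
2. b -> p, d -> t, v -> f / _ #: no change
3. p -> b, s -> z, t -> d / _ Z: no change
surface: didasio


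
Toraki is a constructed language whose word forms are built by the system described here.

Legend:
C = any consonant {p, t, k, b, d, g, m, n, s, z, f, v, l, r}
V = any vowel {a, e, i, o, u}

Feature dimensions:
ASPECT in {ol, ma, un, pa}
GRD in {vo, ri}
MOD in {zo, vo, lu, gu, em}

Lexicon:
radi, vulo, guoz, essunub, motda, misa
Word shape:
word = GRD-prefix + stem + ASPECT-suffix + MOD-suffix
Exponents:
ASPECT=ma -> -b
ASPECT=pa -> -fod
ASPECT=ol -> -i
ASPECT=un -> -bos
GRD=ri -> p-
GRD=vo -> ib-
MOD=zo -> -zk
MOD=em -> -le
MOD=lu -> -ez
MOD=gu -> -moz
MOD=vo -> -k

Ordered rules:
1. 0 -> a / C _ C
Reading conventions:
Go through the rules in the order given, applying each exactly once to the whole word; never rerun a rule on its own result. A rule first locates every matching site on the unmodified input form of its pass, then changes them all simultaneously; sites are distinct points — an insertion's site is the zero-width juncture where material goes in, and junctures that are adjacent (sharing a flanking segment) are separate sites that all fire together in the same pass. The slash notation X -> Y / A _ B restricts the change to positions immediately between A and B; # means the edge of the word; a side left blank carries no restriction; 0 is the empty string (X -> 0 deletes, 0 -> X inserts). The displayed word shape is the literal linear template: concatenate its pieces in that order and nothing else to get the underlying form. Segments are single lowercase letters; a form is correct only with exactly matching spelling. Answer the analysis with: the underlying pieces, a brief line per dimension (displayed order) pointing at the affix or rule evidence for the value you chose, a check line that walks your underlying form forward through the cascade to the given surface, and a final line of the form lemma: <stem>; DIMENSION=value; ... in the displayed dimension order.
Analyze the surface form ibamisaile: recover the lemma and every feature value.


underlying: ib-misa-i-le
ASPECT=ol - signalled by the affix -i
GRD=vo - signalled by the affix ib-
MOD=em - signalled by the affix -le
check: ibmisaile -> ibamisaile
lemma: misa; ASPECT=ol; GRD=vo; MOD=em


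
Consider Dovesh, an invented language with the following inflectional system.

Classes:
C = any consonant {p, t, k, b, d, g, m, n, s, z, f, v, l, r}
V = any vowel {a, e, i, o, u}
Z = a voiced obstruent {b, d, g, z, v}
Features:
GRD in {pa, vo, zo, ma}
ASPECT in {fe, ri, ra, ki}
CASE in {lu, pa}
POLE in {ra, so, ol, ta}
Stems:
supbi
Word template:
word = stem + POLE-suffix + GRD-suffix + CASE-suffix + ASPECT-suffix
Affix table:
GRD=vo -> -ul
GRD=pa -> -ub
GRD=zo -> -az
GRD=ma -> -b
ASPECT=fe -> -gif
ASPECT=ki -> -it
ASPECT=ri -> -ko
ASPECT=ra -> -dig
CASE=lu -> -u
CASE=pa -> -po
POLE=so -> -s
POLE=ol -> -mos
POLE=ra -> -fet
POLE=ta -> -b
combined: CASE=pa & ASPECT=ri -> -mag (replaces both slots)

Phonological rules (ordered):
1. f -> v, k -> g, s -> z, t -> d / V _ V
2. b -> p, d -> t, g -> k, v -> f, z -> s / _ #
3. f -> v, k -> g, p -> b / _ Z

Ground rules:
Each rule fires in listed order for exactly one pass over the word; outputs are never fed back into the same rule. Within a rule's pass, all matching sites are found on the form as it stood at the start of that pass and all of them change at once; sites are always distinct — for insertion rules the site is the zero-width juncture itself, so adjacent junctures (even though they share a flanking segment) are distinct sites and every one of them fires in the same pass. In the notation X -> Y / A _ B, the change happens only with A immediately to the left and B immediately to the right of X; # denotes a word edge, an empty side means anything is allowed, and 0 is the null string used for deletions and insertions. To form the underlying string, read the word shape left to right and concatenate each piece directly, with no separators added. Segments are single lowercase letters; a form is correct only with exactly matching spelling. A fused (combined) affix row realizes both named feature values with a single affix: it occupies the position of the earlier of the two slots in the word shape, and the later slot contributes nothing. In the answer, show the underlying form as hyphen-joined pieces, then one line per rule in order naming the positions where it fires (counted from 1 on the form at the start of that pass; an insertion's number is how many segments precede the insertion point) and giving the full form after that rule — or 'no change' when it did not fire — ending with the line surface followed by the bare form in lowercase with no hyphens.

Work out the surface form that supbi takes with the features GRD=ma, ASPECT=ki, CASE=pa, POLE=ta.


underlying: supbi-b-b-po-it
1. f -> v, k -> g, s -> z, t -> d / V _ V: no change
2. b -> p, d -> t, g -> k, v -> f, z -> s / _ #: no change
3. f -> v, k -> g, p -> b / _ Z: fires at position(s) 3: subbibbpoit
surface: subbibbpoit


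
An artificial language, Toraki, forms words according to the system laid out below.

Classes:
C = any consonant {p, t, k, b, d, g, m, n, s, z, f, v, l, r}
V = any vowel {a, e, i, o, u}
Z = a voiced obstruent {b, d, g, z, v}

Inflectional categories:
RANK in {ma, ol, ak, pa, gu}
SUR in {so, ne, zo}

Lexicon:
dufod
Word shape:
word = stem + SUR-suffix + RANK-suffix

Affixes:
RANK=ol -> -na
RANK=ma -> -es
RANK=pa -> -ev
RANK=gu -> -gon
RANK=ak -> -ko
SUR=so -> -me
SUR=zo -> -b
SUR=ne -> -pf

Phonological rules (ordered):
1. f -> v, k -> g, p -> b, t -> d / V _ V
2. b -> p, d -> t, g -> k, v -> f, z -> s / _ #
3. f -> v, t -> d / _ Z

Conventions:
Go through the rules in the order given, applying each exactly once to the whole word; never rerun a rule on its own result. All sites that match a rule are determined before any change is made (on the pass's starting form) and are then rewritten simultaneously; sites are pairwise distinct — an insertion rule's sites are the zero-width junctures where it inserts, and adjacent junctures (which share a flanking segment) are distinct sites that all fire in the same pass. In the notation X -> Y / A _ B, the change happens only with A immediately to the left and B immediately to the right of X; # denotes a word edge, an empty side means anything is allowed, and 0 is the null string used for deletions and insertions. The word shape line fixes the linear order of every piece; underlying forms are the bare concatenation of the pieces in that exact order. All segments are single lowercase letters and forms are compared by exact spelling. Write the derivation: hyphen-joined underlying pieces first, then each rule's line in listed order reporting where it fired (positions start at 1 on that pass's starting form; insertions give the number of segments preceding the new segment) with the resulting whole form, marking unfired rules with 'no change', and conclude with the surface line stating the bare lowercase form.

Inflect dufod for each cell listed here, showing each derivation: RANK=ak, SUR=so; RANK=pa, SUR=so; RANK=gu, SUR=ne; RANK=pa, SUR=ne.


cell RANK=ak, SUR=so:
underlying: dufod-me-ko
1. f -> v, k -> g, p -> b, t -> d / V _ V: fires at position(s) 3, 8: duvodmego
2. b -> p, d -> t, g -> k, v -> f, z -> s / _ #: no change
3. f -> v, t -> d / _ Z: no change
surface: duvodmego

cell RANK=pa, SUR=so:
underlying: dufod-me-ev
1. f -> v, k -> g, p -> b, t -> d / V _ V: fires at position(s) 3: duvodmeev
2. b -> p, d -> t, g -> k, v -> f, z -> s / _ #: fires at position(s) 9: duvodmeef
3. f -> v, t -> d / _ Z: no change
surface: duvodmeef

cell RANK=gu, SUR=ne:
underlying: dufod-pf-gon
1. f -> v, k -> g, p -> b, t -> d / V _ V: fires at position(s) 3: duvodpfgon
2. b -> p, d -> t, g -> k, v -> f, z -> s / _ #: no change
3. f -> v, t -> d / _ Z: fires at position(s) 7: duvodpvgon
surface: duvodpvgon

cell RANK=pa, SUR=ne:
underlying: dufod-pf-ev
1. f -> v, k -> g, p -> b, t -> d / V _ V: fires at position(s) 3: duvodpfev
2. b -> p, d -> t, g -> k, v -> f, z -> s / _ #: fires at position(s) 9: duvodpfef
3. f -> v, t -> d / _ Z: no change
surface: duvodpfef


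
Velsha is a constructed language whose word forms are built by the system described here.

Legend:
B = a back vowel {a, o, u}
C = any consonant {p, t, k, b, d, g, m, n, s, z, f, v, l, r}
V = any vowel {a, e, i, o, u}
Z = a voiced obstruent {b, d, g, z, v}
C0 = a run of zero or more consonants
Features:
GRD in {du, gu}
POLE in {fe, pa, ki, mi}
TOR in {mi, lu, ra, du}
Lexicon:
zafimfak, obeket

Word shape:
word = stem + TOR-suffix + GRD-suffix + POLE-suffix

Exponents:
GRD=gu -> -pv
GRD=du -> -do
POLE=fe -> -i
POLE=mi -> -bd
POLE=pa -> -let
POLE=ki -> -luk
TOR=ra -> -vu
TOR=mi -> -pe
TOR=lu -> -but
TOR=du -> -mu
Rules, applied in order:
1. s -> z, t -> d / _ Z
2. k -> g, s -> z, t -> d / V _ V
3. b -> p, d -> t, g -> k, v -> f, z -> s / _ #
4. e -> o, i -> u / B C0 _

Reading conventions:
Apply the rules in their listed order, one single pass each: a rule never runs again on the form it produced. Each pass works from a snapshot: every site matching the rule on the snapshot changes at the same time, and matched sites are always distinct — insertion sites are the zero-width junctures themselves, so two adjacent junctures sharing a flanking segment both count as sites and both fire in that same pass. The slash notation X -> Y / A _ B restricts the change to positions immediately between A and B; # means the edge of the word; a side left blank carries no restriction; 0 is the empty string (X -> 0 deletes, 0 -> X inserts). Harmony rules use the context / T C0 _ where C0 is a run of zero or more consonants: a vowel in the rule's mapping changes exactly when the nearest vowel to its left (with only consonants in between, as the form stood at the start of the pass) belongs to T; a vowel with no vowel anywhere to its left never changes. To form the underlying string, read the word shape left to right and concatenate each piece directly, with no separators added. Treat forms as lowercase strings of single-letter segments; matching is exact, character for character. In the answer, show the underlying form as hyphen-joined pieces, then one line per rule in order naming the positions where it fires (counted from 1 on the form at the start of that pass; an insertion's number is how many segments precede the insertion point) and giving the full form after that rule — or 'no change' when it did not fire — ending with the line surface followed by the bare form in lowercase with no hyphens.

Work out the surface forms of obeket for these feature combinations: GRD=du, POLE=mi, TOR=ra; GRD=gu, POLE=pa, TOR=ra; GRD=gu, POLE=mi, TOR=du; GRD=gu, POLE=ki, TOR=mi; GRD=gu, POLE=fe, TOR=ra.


cell GRD=du, POLE=mi, TOR=ra:
underlying: obeket-vu-do-bd
1. s -> z, t -> d / _ Z: fires at position(s) 6: obekedvudobd
2. k -> g, s -> z, t -> d / V _ V: fires at position(s) 4: obegedvudobd
3. b -> p, d -> t, g -> k, v -> f, z -> s / _ #: fires at position(s) 12: obegedvudobt
4. e -> o, i -> u / B C0 _: fires at position(s) 3: obogedvudobt
surface: obogedvudobt

cell GRD=gu, POLE=pa, TOR=ra:
underlying: obeket-vu-pv-let
1. s -> z, t -> d / _ Z: fires at position(s) 6: obekedvupvlet
2. k -> g, s -> z, t -> d / V _ V: fires at position(s) 4: obegedvupvlet
3. b -> p, d -> t, g -> k, v -> f, z -> s / _ #: no change
4. e -> o, i -> u / B C0 _: fires at position(s) 3, 12: obogedvupvlot
surface: obogedvupvlot

cell GRD=gu, POLE=mi, TOR=du:
underlying: obeket-mu-pv-bd
1. s -> z, t -> d / _ Z: no change
2. k -> g, s -> z, t -> d / V _ V: fires at position(s) 4: obegetmupvbd
3. b -> p, d -> t, g -> k, v -> f, z -> s / _ #: fires at position(s) 12: obegetmupvbt
4. e -> o, i -> u / B C0 _: fires at position(s) 3: obogetmupvbt
surface: obogetmupvbt

cell GRD=gu, POLE=ki, TOR=mi:
underlying: obeket-pe-pv-luk
1. s -> z, t -> d / _ Z: no change
2. k -> g, s -> z, t -> d / V _ V: fires at position(s) 4: obegetpepvluk
3. b -> p, d -> t, g -> k, v -> f, z -> s / _ #: no change
4. e -> o, i -> u / B C0 _: fires at position(s) 3: obogetpepvluk
surface: obogetpepvluk

cell GRD=gu, POLE=fe, TOR=ra:
underlying: obeket-vu-pv-i
1. s -> z, t -> d / _ Z: fires at position(s) 6: obekedvupvi
2. k -> g, s -> z, t -> d / V _ V: fires at position(s) 4: obegedvupvi
3. b -> p, d -> t, g -> k, v -> f, z -> s / _ #: no change
4. e -> o, i -> u / B C0 _: fires at position(s) 3, 11: obogedvupvu
surface: obogedvupvu


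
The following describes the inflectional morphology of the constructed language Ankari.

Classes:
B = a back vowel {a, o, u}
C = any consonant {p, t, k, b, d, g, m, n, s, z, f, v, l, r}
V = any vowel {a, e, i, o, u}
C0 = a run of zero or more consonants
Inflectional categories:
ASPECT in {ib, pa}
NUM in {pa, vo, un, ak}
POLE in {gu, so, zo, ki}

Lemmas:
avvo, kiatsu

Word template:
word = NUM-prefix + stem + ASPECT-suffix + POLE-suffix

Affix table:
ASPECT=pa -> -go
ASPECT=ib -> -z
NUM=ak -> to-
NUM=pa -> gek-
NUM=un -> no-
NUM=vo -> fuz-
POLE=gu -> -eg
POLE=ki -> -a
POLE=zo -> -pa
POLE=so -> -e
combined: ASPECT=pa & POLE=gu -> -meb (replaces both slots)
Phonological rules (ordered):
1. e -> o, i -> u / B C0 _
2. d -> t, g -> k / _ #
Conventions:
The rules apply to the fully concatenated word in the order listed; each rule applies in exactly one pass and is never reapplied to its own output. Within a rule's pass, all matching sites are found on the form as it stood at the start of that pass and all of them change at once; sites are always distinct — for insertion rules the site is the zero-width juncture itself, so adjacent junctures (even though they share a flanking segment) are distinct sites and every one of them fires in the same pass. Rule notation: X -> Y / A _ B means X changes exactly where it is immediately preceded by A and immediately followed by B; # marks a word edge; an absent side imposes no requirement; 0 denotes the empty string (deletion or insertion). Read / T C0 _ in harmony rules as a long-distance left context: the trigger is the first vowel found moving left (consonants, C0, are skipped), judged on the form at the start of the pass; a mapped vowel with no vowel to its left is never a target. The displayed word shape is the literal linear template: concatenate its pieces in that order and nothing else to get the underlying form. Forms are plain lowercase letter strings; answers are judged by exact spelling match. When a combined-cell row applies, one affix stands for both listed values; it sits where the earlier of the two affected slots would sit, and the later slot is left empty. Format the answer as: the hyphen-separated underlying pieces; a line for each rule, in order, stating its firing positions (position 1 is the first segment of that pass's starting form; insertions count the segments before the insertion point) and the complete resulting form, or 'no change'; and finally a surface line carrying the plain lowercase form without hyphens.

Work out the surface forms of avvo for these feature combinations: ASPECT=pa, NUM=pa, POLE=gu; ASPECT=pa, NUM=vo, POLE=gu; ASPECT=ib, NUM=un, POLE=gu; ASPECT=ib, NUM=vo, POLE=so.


cell ASPECT=pa, NUM=pa, POLE=gu:
underlying: gek-avvo-meb
1. e -> o, i -> u / B C0 _: fires at position(s) 9: gekavvomob
2. d -> t, g -> k / _ #: no change
surface: gekavvomob

cell ASPECT=pa, NUM=vo, POLE=gu:
underlying: fuz-avvo-meb
1. e -> o, i -> u / B C0 _: fires at position(s) 9: fuzavvomob
2. d -> t, g -> k / _ #: no change
surface: fuzavvomob

cell ASPECT=ib, NUM=un, POLE=gu:
underlying: no-avvo-z-eg
1. e -> o, i -> u / B C0 _: fires at position(s) 8: noavvozog
2. d -> t, g -> k / _ #: fires at position(s) 9: noavvozok
surface: noavvozok

cell ASPECT=ib, NUM=vo, POLE=so:
underlying: fuz-avvo-z-e
1. e -> o, i -> u / B C0 _: fires at position(s) 9: fuzavvozo
2. d -> t, g -> k / _ #: no change
surface: fuzavvozo


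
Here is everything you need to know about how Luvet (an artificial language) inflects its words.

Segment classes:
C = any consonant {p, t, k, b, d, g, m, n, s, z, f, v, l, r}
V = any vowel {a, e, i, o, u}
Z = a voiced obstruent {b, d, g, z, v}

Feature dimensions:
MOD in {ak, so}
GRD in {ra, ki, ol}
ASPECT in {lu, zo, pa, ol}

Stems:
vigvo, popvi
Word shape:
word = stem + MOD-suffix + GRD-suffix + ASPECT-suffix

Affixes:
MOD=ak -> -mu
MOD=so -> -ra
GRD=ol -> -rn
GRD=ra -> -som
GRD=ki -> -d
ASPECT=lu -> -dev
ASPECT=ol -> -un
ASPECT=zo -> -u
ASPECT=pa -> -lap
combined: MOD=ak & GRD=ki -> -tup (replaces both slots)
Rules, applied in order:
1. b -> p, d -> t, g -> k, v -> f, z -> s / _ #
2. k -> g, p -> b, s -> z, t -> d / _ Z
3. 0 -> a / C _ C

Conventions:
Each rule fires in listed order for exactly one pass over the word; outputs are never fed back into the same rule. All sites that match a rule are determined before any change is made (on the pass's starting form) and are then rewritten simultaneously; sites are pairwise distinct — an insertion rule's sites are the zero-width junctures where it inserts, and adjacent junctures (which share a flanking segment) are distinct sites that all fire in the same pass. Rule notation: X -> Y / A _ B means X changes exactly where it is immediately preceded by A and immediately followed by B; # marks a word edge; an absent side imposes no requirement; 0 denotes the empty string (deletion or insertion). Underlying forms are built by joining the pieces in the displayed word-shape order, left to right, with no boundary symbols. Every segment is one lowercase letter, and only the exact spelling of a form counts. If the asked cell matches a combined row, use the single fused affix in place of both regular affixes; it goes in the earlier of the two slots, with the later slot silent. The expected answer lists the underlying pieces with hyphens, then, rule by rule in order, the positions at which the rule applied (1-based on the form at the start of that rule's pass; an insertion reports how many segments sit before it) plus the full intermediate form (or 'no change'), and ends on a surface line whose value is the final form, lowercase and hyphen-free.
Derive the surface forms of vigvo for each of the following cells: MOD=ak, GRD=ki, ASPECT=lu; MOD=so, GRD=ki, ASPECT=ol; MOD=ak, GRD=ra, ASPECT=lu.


cell MOD=ak, GRD=ki, ASPECT=lu:
underlying: vigvo-tup-dev
1. b -> p, d -> t, g -> k, v -> f, z -> s / _ #: fires at position(s) 11: vigvotupdef
2. k -> g, p -> b, s -> z, t -> d / _ Z: fires at position(s) 8: vigvotubdef
3. 0 -> a / C _ C: inserts after position(s) 3, 8: vigavotubadef
surface: vigavotubadef

cell MOD=so, GRD=ki, ASPECT=ol:
underlying: vigvo-ra-d-un
1. b -> p, d -> t, g -> k, v -> f, z -> s / _ #: no change
2. k -> g, p -> b, s -> z, t -> d / _ Z: no change
3. 0 -> a / C _ C: inserts after position(s) 3: vigavoradun
surface: vigavoradun

cell MOD=ak, GRD=ra, ASPECT=lu:
underlying: vigvo-mu-som-dev
1. b -> p, d -> t, g -> k, v -> f, z -> s / _ #: fires at position(s) 13: vigvomusomdef
2. k -> g, p -> b, s -> z, t -> d / _ Z: no change
3. 0 -> a / C _ C: inserts after position(s) 3, 10: vigavomusomadef
surface: vigavomusomadef


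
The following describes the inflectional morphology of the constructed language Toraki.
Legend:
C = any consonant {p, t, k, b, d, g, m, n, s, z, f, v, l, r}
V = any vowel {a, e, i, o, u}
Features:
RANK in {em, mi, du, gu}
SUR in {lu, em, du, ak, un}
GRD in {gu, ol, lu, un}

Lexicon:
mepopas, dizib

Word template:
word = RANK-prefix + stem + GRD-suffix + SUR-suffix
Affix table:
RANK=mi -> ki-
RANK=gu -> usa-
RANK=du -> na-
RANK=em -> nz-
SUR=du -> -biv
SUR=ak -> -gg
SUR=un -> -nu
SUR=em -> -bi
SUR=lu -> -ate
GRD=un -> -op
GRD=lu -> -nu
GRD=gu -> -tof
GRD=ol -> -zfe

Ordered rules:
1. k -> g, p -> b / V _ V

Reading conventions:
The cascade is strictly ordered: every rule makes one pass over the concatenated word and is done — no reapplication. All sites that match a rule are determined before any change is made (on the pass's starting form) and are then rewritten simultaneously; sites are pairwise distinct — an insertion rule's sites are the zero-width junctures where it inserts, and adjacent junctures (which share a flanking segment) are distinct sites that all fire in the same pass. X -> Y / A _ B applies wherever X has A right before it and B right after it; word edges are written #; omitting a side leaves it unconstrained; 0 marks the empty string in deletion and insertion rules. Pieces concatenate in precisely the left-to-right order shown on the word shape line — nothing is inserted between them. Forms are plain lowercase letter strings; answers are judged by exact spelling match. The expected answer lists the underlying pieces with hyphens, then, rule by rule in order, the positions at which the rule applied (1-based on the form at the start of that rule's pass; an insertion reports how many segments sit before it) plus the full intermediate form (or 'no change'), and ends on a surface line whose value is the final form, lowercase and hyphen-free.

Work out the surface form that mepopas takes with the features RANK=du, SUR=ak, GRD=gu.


underlying: na-mepopas-tof-gg
1. k -> g, p -> b / V _ V: fires at position(s) 5, 7: namebobastofgg
surface: namebobastofgg


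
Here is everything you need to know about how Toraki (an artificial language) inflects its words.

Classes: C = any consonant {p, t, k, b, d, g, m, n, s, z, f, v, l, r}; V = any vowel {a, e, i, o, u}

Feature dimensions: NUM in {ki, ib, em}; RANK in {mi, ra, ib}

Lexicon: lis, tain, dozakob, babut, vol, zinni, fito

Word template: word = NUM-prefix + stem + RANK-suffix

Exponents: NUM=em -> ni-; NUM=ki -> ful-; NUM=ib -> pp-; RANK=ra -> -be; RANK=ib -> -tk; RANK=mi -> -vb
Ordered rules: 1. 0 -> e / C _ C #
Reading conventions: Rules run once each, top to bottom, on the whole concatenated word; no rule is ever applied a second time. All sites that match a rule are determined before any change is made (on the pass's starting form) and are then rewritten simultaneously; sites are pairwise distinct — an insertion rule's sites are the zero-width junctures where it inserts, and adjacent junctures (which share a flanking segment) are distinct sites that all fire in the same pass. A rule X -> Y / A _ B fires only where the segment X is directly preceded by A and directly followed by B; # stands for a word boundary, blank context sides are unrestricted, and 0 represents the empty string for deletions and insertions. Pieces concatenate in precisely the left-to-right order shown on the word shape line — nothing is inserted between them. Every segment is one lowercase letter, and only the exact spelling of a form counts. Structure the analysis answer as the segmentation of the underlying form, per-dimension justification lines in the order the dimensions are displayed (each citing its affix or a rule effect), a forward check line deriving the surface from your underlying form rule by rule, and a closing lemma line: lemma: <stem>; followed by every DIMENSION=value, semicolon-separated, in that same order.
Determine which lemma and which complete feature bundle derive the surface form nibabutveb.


underlying: ni-babut-vb
NUM=em - signalled by the affix ni-
RANK=mi - signalled by the affix -vb
check: nibabutvb -> nibabutveb
lemma: babut; NUM=em; RANK=mi


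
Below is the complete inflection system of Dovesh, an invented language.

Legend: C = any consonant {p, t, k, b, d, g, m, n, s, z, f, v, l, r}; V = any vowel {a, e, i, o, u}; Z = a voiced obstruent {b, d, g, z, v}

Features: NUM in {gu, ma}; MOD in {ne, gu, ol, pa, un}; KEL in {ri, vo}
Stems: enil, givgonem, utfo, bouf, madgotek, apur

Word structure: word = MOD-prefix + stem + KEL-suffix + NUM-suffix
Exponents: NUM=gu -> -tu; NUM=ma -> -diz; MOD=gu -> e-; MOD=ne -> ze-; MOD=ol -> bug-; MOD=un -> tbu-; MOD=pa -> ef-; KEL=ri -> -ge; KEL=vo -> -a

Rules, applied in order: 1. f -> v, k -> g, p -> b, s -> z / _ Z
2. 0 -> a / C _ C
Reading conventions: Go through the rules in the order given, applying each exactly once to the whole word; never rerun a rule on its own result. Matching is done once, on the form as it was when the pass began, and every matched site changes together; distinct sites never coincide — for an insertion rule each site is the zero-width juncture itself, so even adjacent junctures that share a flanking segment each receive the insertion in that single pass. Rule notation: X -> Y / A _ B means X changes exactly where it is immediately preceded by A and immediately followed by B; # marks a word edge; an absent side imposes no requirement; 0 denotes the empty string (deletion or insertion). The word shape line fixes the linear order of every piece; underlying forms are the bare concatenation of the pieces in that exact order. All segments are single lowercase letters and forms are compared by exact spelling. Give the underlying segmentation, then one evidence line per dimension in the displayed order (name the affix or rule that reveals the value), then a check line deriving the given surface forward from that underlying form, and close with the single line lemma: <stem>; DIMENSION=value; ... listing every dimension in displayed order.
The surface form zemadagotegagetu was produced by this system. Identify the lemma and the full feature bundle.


underlying: ze-madgotek-ge-tu
NUM=gu - signalled by the affix -tu
MOD=ne - signalled by the affix ze-
KEL=ri - signalled by the affix -ge
check: zemadgotekgetu -> zemadgoteggetu -> zemadagotegagetu
lemma: madgotek; NUM=gu; MOD=ne; KEL=ri


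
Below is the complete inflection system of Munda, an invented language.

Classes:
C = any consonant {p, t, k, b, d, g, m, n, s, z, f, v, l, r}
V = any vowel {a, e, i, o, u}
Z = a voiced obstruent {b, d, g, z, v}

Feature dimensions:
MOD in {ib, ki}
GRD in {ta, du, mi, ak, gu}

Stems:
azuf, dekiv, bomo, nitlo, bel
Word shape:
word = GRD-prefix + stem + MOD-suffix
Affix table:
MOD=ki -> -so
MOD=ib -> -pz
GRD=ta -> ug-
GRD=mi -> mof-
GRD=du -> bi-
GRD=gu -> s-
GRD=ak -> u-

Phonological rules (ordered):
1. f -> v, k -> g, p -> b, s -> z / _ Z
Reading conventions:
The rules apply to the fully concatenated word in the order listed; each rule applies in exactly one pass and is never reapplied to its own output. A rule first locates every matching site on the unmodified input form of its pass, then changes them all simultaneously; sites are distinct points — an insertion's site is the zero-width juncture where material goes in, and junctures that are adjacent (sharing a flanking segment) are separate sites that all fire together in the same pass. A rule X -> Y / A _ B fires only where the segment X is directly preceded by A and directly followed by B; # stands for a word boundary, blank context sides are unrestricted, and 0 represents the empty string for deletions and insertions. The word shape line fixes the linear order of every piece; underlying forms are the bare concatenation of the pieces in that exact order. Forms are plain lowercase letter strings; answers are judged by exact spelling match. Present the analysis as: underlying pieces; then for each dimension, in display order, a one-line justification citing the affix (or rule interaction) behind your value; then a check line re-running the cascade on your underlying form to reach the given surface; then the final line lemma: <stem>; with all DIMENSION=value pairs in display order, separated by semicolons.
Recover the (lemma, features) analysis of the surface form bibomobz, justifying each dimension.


underlying: bi-bomo-pz
MOD=ib - signalled by the affix -pz
GRD=du - signalled by the affix bi-
check: bibomopz -> bibomobz
lemma: bomo; MOD=ib; GRD=du
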